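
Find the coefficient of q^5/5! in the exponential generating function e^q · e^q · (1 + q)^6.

12032

The EGF product rule gives c_5 = Σ_{k_1+k_2+k_3=5} C(5; k_1,k_2,k_3) · ∏ g_i(k_i), where e^q gives (1)^k; e^q gives (1)^k; (1+q)^6 gives the falling factorial (6)_k.
g_1(k) for k = 0…5: 1, 1, 1, 1, 1, 1.
g_2(k) for k = 0…5: 1, 1, 1, 1, 1, 1.
g_3(k) for k = 0…5: 1, 6, 30, 120, 360, 720.
First combine the last two factors: h(k) = Σ_j C(k,j)·g_2(j)·g_3(k−j) for k = 0…5: 1, 7, 43, 229, 1045, 4051.
c_5 = Σ_k C(5,k)·g_1(k)·h(5−k) = 1·1·4051 + 5·1·1045 + 10·1·229 + 10·1·43 + 5·1·7 + 1·1·1 = 4051 + 5225 + 2290 + 430 + 35 + 1 = 12032.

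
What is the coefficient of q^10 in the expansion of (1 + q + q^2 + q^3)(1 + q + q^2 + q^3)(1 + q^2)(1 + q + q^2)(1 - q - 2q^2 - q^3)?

(1 + q + q^2 + q^3) has coefficients 1,1,1,1 for degrees 0…3.
(1 + q + q^2 + q^3) has coefficients 1,1,1,1,0,0,0,0,0,0,0 for degrees 0…10.
Multiplying by (1 + q^2) gives running coefficients 1,1,2,2,1,1,0,0,0,0,0 for degrees 0…10.
Multiplying by (1 + q + q^2) gives running coefficients 1,2,4,5,5,4,2,1,0,0,0 for degrees 0…10.
Finally multiplying by (1 - q - 2q^2 - q^3), the product of all factors after the first has coefficients 1,1,0,-4,-10,-15,-17,-14,-9,-4,-1 for degrees 0…10.
[q^10] = 1·(-1) + 1·(-4) + 1·(-9) + 1·(-14) = -28.

-28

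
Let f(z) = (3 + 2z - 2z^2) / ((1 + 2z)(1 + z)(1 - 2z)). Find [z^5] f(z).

-11

Partial fractions give a closed form: a_n = (3/2)·(-2)^n + (1/3)·(-1)^n + (7/6)·2^n.
At n = 5: a_5 = -11.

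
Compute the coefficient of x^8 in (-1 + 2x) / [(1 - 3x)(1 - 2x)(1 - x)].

The denominator gives the recurrence a_n = 6a_(n−1) − 11a_(n−2) + 6a_(n−3) for n ≥ 3; the numerator fixes a_0 = -1, a_1 = -4, a_2 = -13.
Iterating: -1, -4, -13, -40, -121, -364, -1093, -3280, -9841, so a_8 = -9841.

-9841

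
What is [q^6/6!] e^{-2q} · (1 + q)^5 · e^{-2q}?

-704

The EGF product rule gives c_6 = Σ_{k_1+k_2+k_3=6} C(6; k_1,k_2,k_3) · ∏ g_i(k_i), where e^{-2q} gives (-2)^k; (1+q)^5 gives the falling factorial (5)_k; e^{-2q} gives (-2)^k.
g_1(k) for k = 0…6: 1, -2, 4, -8, 16, -32, 64.
g_2(k) for k = 0…6: 1, 5, 20, 60, 120, 120, 0.
g_3(k) for k = 0…6: 1, -2, 4, -8, 16, -32, 64.
First combine the last two factors: h(k) = Σ_j C(k,j)·g_2(j)·g_3(k−j) for k = 0…6: 1, 3, 4, -8, -24, 88, 64.
c_6 = Σ_k C(6,k)·g_1(k)·h(6−k) = 1·1·64 + 6·(-2)·88 + 15·4·(-24) + 20·(-8)·(-8) + 15·16·4 + 6·(-32)·3 + 1·64·1 = 64 − 1056 − 1440 + 1280 + 960 − 576 + 64 = -704.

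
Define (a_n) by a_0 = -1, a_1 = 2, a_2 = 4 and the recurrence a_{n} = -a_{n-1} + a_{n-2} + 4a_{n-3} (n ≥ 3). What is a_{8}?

-92

The ordinary generating function has denominator 1 + x - x^2 - 4x^3.
Iterating the recurrence: a_0,…,a_{8} = -1, 2, 4, -6, 18, -8, 2, 62, -92.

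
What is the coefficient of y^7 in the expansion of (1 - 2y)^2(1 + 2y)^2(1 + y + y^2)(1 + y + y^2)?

32

(1 - 2y)^2 has coefficients 1,-4,4 for degrees 0…2.
(1 + 2y)^2 has coefficients 1,4,4,0,0,0,0,0 for degrees 0…7.
Multiplying by (1 + y + y^2) gives running coefficients 1,5,9,8,4,0,0,0 for degrees 0…7.
Finally multiplying by (1 + y + y^2), the product of all factors after the first has coefficients 1,6,15,22,21,12,4,0 for degrees 0…7.
[y^7] = 1·0 − 4·4 + 4·12 = 32.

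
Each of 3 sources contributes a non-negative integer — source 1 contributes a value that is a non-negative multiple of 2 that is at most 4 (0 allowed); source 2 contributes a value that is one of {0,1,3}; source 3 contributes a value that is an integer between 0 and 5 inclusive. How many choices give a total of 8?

The generating function for the choices is (1 + x^2 + x^4)·(1 + x + x^3)·(1 + x + x^2 + x^3 + x^4 + x^5); the count is [x^8].
(1 + x^2 + x^4) has coefficients 1,0,1,0,1 for degrees 0…4.
(1 + x + x^3) has coefficients 1,1,0,1,0,0,0,0,0 for degrees 0…8.
Finally multiplying by (1 + x + x^2 + x^3 + x^4 + x^5), the product of all factors after the first has coefficients 1,2,2,3,3,3,2,1,1 for degrees 0…8.
[x^8] = 1·1 + 1·2 + 1·3 = 6.

6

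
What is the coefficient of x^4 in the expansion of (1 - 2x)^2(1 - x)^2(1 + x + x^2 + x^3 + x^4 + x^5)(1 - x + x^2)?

12

(1 - 2x)^2 has coefficients 1,-4,4 for degrees 0…2.
(1 - x)^2 has coefficients 1,-2,1,0,0 for degrees 0…4.
Multiplying by (1 + x + x^2 + x^3 + x^4 + x^5) gives running coefficients 1,-1,0,0,0 for degrees 0…4.
Finally multiplying by (1 - x + x^2), the product of all factors after the first has coefficients 1,-2,2,-1,0 for degrees 0…4.
[x^4] = 1·0 − 4·(-1) + 4·2 = 12.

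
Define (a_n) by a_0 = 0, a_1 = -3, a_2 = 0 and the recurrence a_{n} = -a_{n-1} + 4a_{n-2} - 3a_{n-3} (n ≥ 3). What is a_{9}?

-4170

The ordinary generating function has denominator 1 + q - 4q^2 + 3q^3.
Iterating the recurrence: a_0,…,a_{9} = 0, -3, 0, -12, 21, -69, 189, -528, 1491, -4170.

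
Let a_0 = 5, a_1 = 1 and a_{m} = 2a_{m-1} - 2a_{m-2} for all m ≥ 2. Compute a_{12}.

-320

The ordinary generating function has denominator 1 - 2y + 2y^2.
Iterating the recurrence: a_0,…,a_{12} = 5, 1, -8, -18, -20, -4, 32, 72, 80, 16, -128, -288, -320.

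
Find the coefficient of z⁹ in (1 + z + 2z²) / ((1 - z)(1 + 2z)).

The denominator gives the recurrence a_n = −a_(n−1) + 2a_(n−2) for n ≥ 3; the numerator fixes a_0 = 1, a_1 = 0, a_2 = 4.
Iterating: 1, 0, 4, -4, 12, -20, 44, -84, 172, -340, so a_9 = -340.

-340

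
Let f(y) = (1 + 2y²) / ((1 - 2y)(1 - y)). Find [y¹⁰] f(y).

3069

The denominator gives the recurrence a_n = 3a_(n−1) − 2a_(n−2) for n ≥ 3; the numerator fixes a_0 = 1, a_1 = 3, a_2 = 9.
Iterating: 1, 3, 9, 21, 45, 93, 189, 381, 765, 1533, 3069, so a_10 = 3069.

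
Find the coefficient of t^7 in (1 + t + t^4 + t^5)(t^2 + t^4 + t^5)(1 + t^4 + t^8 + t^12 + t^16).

(1 + t + t^4 + t^5) has coefficients 1,1,0,0,1,1 for degrees 0…5.
(t^2 + t^4 + t^5) has coefficients 0,0,1,0,1,1,0,0 for degrees 0…7.
Finally multiplying by (1 + t^4 + t^8 + t^12 + t^16), the product of all factors after the first has coefficients 0,0,1,0,1,1,1,0 for degrees 0…7.
[t^7] = 1·0 + 1·1 + 1·0 + 1·1 = 2.

2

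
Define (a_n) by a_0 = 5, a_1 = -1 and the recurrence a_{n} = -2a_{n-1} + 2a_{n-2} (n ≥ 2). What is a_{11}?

-85152

The ordinary generating function has denominator 1 + 2x - 2x^2.
Iterating the recurrence: a_0,…,a_{11} = 5, -1, 12, -26, 76, -204, 560, -1528, 4176, -11408, 31168, -85152.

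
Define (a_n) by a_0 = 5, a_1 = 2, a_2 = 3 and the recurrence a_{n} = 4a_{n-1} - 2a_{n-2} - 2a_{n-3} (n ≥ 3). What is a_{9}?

-8608

The ordinary generating function has denominator 1 - 4y + 2y^2 + 2y^3.
Iterating the recurrence: a_0,…,a_{9} = 5, 2, 3, -2, -18, -74, -256, -840, -2700, -8608.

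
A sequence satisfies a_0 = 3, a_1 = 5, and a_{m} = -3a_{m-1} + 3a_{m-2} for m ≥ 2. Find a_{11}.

The ordinary generating function has denominator 1 + 3z - 3z^2.
Iterating the recurrence: a_0,…,a_{11} = 3, 5, -6, 33, -117, 450, -1701, 6453, -24462, 92745, -351621, 1333098.

1333098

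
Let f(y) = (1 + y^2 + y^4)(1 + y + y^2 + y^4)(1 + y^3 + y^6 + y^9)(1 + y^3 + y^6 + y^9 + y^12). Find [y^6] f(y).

(1 + y^2 + y^4) has coefficients 1,0,1,0,1 for degrees 0…4.
(1 + y + y^2 + y^4) has coefficients 1,1,1,0,1,0,0 for degrees 0…6.
Multiplying by (1 + y^3 + y^6 + y^9) gives running coefficients 1,1,1,1,2,1,1 for degrees 0…6.
Finally multiplying by (1 + y^3 + y^6 + y^9 + y^12), the product of all factors after the first has coefficients 1,1,1,2,3,2,3 for degrees 0…6.
[y^6] = 1·3 + 1·3 + 1·1 = 7.

7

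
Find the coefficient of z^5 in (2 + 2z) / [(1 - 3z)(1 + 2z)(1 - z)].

Partial fractions give a closed form: a_n = (12/5)·3^n + (4/15)·(-2)^n + (-2/3)·1^n.
At n = 5: a_5 = 574.

574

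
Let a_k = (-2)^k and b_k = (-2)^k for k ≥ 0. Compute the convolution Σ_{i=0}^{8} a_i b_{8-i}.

2304

Write out a_i and b_{8-i} for i = 0,…,8 and sum the products.
Σ = 1·256 − 2·(-128) + 4·64 − 8·(-32) + 16·16 − 32·(-8) + 64·4 − 128·(-2) + 256·1 = 2304.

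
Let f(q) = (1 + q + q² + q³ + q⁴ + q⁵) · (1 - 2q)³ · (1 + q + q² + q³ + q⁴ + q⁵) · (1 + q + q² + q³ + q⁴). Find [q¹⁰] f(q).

-21

(1 + q + q² + q³ + q⁴ + q⁵) has coefficients 1,1,1,1,1,1 for degrees 0…5.
(1 - 2q)³ has coefficients 1,-6,12,-8,0,0,0,0,0,0,0 for degrees 0…10.
Multiplying by (1 + q + q² + q³ + q⁴ + q⁵) gives running coefficients 1,-5,7,-1,-1,-1,-2,4,-8,0,0 for degrees 0…10.
Finally multiplying by (1 + q + q² + q³ + q⁴), the product of all factors after the first has coefficients 1,-4,3,2,1,-1,2,-1,-8,-7,-6 for degrees 0…10.
[q¹⁰] = 1·(-6) + 1·(-7) + 1·(-8) + 1·(-1) + 1·2 + 1·(-1) = -21.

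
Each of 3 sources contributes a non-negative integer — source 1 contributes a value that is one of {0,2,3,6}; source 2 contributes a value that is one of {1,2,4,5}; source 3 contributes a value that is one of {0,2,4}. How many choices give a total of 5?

The generating function for the choices is (1 + x² + x³ + x⁶)·(x + x² + x⁴ + x⁵)·(1 + x² + x⁴); the count is [x⁵].
(1 + x² + x³ + x⁶) has coefficients 1,0,1,1,0,0 for degrees 0…5.
(x + x² + x⁴ + x⁵) has coefficients 0,1,1,0,1,1 for degrees 0…5.
Finally multiplying by (1 + x² + x⁴), the product of all factors after the first has coefficients 0,1,1,1,2,2 for degrees 0…5.
[x⁵] = 1·2 + 1·1 + 1·1 = 4.

4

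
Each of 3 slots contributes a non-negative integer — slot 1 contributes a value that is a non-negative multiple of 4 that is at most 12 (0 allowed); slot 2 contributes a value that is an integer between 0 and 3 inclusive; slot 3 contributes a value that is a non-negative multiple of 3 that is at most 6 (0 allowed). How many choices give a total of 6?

The generating function for the choices is (1 + q⁴ + q⁸ + q¹²)·(1 + q + q² + q³)·(1 + q³ + q⁶); the count is [q⁶].
(1 + q⁴ + q⁸ + q¹²) has coefficients 1,0,0,0,1,0,0 for degrees 0…6.
(1 + q + q² + q³) has coefficients 1,1,1,1,0,0,0 for degrees 0…6.
Finally multiplying by (1 + q³ + q⁶), the product of all factors after the first has coefficients 1,1,1,2,1,1,2 for degrees 0…6.
[q⁶] = 1·2 + 1·1 = 3.

3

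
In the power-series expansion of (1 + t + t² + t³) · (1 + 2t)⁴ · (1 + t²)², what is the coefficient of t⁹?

(1 + t + t² + t³) has coefficients 1,1,1,1 for degrees 0…3.
(1 + 2t)⁴ has coefficients 1,8,24,32,16,0,0,0,0,0 for degrees 0…9.
Finally multiplying by (1 + t²)², the product of all factors after the first has coefficients 1,8,26,48,65,72,56,32,16,0 for degrees 0…9.
[t⁹] = 1·0 + 1·16 + 1·32 + 1·56 = 104.

104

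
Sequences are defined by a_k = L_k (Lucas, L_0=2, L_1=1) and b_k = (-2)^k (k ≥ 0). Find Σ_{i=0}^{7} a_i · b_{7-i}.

The convolution is the t^7 coefficient of A(t)B(t).
Σ = 2·(-128) + 1·64 + 3·(-32) + 4·16 + 7·(-8) + 11·4 + 18·(-2) + 29·1 = -243.

-243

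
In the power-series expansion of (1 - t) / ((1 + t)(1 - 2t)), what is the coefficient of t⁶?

The denominator gives the recurrence a_n = a_(n−1) + 2a_(n−2) for n ≥ 2; the numerator fixes a_0 = 1, a_1 = 0.
Iterating: 1, 0, 2, 2, 6, 10, 22, so a_6 = 22.

22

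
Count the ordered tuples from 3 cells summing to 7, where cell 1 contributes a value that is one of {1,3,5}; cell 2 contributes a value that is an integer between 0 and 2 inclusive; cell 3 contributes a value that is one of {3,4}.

3

The generating function for the choices is (z + z^3 + z^5)·(1 + z + z^2)·(z^3 + z^4); the count is [z^7].
(z + z^3 + z^5) has coefficients 0,1,0,1,0,1 for degrees 0…5.
(1 + z + z^2) has coefficients 1,1,1,0,0,0,0,0 for degrees 0…7.
Finally multiplying by (z^3 + z^4), the product of all factors after the first has coefficients 0,0,0,1,2,2,1,0 for degrees 0…7.
[z^7] = 1·1 + 1·2 + 1·0 = 3.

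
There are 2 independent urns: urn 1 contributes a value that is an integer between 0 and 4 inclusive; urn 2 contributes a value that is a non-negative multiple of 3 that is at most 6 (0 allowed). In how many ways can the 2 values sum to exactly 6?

2

The generating function for the choices is (1 + q + q^2 + q^3 + q^4)·(1 + q^3 + q^6); the count is [q^6].
(1 + q + q^2 + q^3 + q^4) has coefficients 1,1,1,1,1 for degrees 0…4.
(1 + q^3 + q^6) has coefficients 1,0,0,1,0,0,1 for degrees 0…6.
[q^6] = 1·1 + 1·0 + 1·0 + 1·1 + 1·0 = 2.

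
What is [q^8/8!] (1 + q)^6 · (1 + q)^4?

1814400

The EGF product rule gives c_8 = Σ_{k_1+k_2=8} C(8; k_1,k_2) · ∏ g_i(k_i), where (1+q)^6 gives the falling factorial (6)_k; (1+q)^4 gives the falling factorial (4)_k.
g_1(k) for k = 0…8: 1, 6, 30, 120, 360, 720, 720, 0, 0.
g_2(k) for k = 0…8: 1, 4, 12, 24, 24, 0, 0, 0, 0.
c_8 = Σ_k C(8,k)·g_1(k)·g_2(8−k) = 70·360·24 + 56·720·24 + 28·720·12 = 604800 + 967680 + 241920 = 1814400.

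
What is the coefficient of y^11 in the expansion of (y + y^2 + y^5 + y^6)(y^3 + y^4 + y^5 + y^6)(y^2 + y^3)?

4

(y + y^2 + y^5 + y^6) has coefficients 0,1,1,0,0,1,1 for degrees 0…6.
(y^3 + y^4 + y^5 + y^6) has coefficients 0,0,0,1,1,1,1,0,0,0,0,0 for degrees 0…11.
Finally multiplying by (y^2 + y^3), the product of all factors after the first has coefficients 0,0,0,0,0,1,2,2,2,1,0,0 for degrees 0…11.
[y^11] = 1·0 + 1·1 + 1·2 + 1·1 = 4.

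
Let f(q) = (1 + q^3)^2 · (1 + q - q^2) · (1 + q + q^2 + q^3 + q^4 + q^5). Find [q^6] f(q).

3

(1 + q^3)^2 has coefficients 1,0,0,2,0,0,1 for degrees 0…6.
(1 + q - q^2) has coefficients 1,1,-1,0,0,0,0 for degrees 0…6.
Finally multiplying by (1 + q + q^2 + q^3 + q^4 + q^5), the product of all factors after the first has coefficients 1,2,1,1,1,1,0 for degrees 0…6.
[q^6] = 1·0 + 2·1 + 1·1 = 3.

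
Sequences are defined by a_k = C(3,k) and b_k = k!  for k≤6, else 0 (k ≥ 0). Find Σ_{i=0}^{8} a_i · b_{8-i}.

2280

Write out a_i and b_{8-i} for i = 0,…,8 and sum the products.
Σ = 1·0 + 3·0 + 3·720 + 1·120 + 0·24 + 0·6 + 0·2 + 0·1 + 0·1 = 2280.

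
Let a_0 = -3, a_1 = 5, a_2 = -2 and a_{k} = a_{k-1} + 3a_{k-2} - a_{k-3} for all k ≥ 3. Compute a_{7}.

The ordinary generating function has denominator 1 - y - 3y^2 + y^3.
Iterating the recurrence: a_0,…,a_{7} = -3, 5, -2, 16, 5, 55, 54, 214.

214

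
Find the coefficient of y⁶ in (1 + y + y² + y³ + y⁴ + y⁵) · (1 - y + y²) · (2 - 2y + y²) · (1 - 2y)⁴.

63

(1 + y + y² + y³ + y⁴ + y⁵) has coefficients 1,1,1,1,1,1 for degrees 0…5.
(1 - y + y²) has coefficients 1,-1,1,0,0,0,0 for degrees 0…6.
Multiplying by (2 - 2y + y²) gives running coefficients 2,-4,5,-3,1,0,0 for degrees 0…6.
Finally multiplying by (1 - 2y)⁴, the product of all factors after the first has coefficients 2,-20,85,-203,305,-304,200 for degrees 0…6.
[y⁶] = 1·200 + 1·(-304) + 1·305 + 1·(-203) + 1·85 + 1·(-20) = 63.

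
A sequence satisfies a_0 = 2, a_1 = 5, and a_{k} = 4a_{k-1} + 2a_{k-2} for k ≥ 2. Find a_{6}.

The ordinary generating function has denominator 1 - 4t - 2t^2.
Iterating the recurrence: a_0,…,a_{6} = 2, 5, 24, 106, 472, 2100, 9344.

9344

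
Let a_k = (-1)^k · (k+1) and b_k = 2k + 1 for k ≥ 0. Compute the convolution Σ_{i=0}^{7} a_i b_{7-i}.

The convolution is the t^7 coefficient of A(t)B(t).
Σ = 1·15 − 2·13 + 3·11 − 4·9 + 5·7 − 6·5 + 7·3 − 8·1 = 4.

4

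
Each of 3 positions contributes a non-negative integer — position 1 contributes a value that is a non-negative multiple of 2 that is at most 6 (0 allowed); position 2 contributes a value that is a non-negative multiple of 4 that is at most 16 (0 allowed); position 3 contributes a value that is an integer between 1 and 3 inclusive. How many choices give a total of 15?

The generating function for the choices is (1 + x² + x⁴ + x⁶)·(1 + x⁴ + x⁸ + x¹² + x¹⁶)·(x + x² + x³); the count is [x¹⁵].
(1 + x² + x⁴ + x⁶) has coefficients 1,0,1,0,1,0,1 for degrees 0…6.
(1 + x⁴ + x⁸ + x¹² + x¹⁶) has coefficients 1,0,0,0,1,0,0,0,1,0,0,0,1,0,0,0 for degrees 0…15.
Finally multiplying by (x + x² + x³), the product of all factors after the first has coefficients 0,1,1,1,0,1,1,1,0,1,1,1,0,1,1,1 for degrees 0…15.
[x¹⁵] = 1·1 + 1·1 + 1·1 + 1·1 = 4.

4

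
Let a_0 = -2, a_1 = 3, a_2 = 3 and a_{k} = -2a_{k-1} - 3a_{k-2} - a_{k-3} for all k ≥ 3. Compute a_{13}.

The ordinary generating function has denominator 1 + 2x + 3x^2 + x^3.
Iterating the recurrence: a_0,…,a_{13} = -2, 3, 3, -13, 14, 8, -45, 52, 23, -157, 193, 62, -546, 713.

713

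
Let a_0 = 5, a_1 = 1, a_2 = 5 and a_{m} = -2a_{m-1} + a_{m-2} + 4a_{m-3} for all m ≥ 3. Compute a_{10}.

The ordinary generating function has denominator 1 + 2z - z^2 - 4z^3.
Iterating the recurrence: a_0,…,a_{10} = 5, 1, 5, 11, -13, 57, -83, 171, -197, 233, 21.

21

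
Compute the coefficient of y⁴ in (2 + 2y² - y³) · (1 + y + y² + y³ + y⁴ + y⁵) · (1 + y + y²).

10

(2 + 2y² - y³) has coefficients 2,0,2,-1 for degrees 0…3.
(1 + y + y² + y³ + y⁴ + y⁵) has coefficients 1,1,1,1,1 for degrees 0…4.
Finally multiplying by (1 + y + y²), the product of all factors after the first has coefficients 1,2,3,3,3 for degrees 0…4.
[y⁴] = 2·3 + 2·3 − 1·2 = 10.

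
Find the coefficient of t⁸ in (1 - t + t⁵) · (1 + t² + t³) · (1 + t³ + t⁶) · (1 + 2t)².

(1 - t + t⁵) has coefficients 1,-1,0,0,0,1 for degrees 0…5.
(1 + t² + t³) has coefficients 1,0,1,1,0,0,0,0,0 for degrees 0…8.
Multiplying by (1 + t³ + t⁶) gives running coefficients 1,0,1,2,0,1,2,0,1 for degrees 0…8.
Finally multiplying by (1 + 2t)², the product of all factors after the first has coefficients 1,4,5,6,12,9,6,12,9 for degrees 0…8.
[t⁸] = 1·9 − 1·12 + 1·6 = 3.

3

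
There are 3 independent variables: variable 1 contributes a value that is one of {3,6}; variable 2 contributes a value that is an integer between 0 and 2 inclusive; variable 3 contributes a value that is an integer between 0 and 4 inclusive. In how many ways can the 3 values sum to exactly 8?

The generating function for the choices is (z^3 + z^6)·(1 + z + z^2)·(1 + z + z^2 + z^3 + z^4); the count is [z^8].
(z^3 + z^6) has coefficients 0,0,0,1,0,0,1 for degrees 0…6.
(1 + z + z^2) has coefficients 1,1,1,0,0,0,0,0,0 for degrees 0…8.
Finally multiplying by (1 + z + z^2 + z^3 + z^4), the product of all factors after the first has coefficients 1,2,3,3,3,2,1,0,0 for degrees 0…8.
[z^8] = 1·2 + 1·3 = 5.

5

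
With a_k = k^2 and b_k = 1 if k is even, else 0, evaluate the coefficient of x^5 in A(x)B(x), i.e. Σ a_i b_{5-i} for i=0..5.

35

Write out a_i and b_{5-i} for i = 0,…,5 and sum the products.
Σ = 0·0 + 1·1 + 4·0 + 9·1 + 16·0 + 25·1 = 35.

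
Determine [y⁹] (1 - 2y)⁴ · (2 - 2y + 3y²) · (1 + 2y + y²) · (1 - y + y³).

(1 - 2y)⁴ has coefficients 1,-8,24,-32,16 for degrees 0…4.
(2 - 2y + 3y²) has coefficients 2,-2,3,0,0,0,0,0,0,0 for degrees 0…9.
Multiplying by (1 + 2y + y²) gives running coefficients 2,2,1,4,3,0,0,0,0,0 for degrees 0…9.
Finally multiplying by (1 - y + y³), the product of all factors after the first has coefficients 2,0,-1,5,1,-2,4,3,0,0 for degrees 0…9.
[y⁹] = 1·0 − 8·0 + 24·3 − 32·4 + 16·(-2) = -88.

-88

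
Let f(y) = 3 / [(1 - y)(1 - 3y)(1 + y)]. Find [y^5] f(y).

The denominator gives the recurrence a_n = 3a_(n−1) + a_(n−2) − 3a_(n−3) for n ≥ 3; the numerator fixes a_0 = 3, a_1 = 9, a_2 = 30.
Iterating: 3, 9, 30, 90, 273, 819, so a_5 = 819.

819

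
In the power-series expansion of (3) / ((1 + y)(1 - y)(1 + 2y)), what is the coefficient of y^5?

Partial fractions give a closed form: a_n = (-3/2)·(-1)^n + (1/2)·1^n + (4)·(-2)^n.
At n = 5: a_5 = -126.

-126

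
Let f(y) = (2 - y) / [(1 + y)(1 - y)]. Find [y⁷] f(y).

The denominator gives the recurrence a_n = a_(n−2) for n ≥ 2; the numerator fixes a_0 = 2, a_1 = -1.
Iterating: 2, -1, 2, -1, 2, -1, 2, -1, so a_7 = -1.

-1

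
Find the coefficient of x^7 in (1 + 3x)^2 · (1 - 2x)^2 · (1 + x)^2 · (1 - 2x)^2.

96

(1 + 3x)^2 has coefficients 1,6,9 for degrees 0…2.
(1 - 2x)^2 has coefficients 1,-4,4,0,0,0,0,0 for degrees 0…7.
Multiplying by (1 + x)^2 gives running coefficients 1,-2,-3,4,4,0,0,0 for degrees 0…7.
Finally multiplying by (1 - 2x)^2, the product of all factors after the first has coefficients 1,-6,9,8,-24,0,16,0 for degrees 0…7.
[x^7] = 1·0 + 6·16 + 9·0 = 96.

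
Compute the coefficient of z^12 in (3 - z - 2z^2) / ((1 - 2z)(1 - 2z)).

The denominator gives the recurrence a_n = 4a_(n−1) − 4a_(n−2) for n ≥ 3; the numerator fixes a_0 = 3, a_1 = 11, a_2 = 30.
Iterating: 3, 11, 30, 76, 184, 432, 992, 2240, 4992, 11008, 24064, 52224, 112640, so a_12 = 112640.

112640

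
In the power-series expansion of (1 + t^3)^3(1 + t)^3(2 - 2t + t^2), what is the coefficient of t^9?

-1

(1 + t^3)^3 has coefficients 1,0,0,3,0,0,3,0,0,1 for degrees 0…9.
(1 + t)^3 has coefficients 1,3,3,1,0,0,0,0,0,0 for degrees 0…9.
Finally multiplying by (2 - 2t + t^2), the product of all factors after the first has coefficients 2,4,1,-1,1,1,0,0,0,0 for degrees 0…9.
[t^9] = 1·0 + 3·0 + 3·(-1) + 1·2 = -1.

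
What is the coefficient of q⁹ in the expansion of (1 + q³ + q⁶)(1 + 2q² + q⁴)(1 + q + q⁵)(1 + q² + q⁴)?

(1 + q³ + q⁶) has coefficients 1,0,0,1,0,0,1 for degrees 0…6.
(1 + 2q² + q⁴) has coefficients 1,0,2,0,1,0,0,0,0,0 for degrees 0…9.
Multiplying by (1 + q + q⁵) gives running coefficients 1,1,2,2,1,2,0,2,0,1 for degrees 0…9.
Finally multiplying by (1 + q² + q⁴), the product of all factors after the first has coefficients 1,1,3,3,4,5,3,6,1,5 for degrees 0…9.
[q⁹] = 1·5 + 1·3 + 1·3 = 11.

11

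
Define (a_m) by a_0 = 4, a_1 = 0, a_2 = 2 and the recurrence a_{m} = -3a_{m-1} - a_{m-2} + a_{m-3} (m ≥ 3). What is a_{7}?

The ordinary generating function has denominator 1 + 3t + t^2 - t^3.
Iterating the recurrence: a_0,…,a_{7} = 4, 0, 2, -2, 4, -8, 18, -42.

-42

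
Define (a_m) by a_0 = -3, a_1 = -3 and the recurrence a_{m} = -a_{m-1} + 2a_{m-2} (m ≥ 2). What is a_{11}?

-3

The ordinary generating function has denominator 1 + y - 2y^2.
Iterating the recurrence: a_0,…,a_{11} = -3, -3, -3, -3, -3, -3, -3, -3, -3, -3, -3, -3.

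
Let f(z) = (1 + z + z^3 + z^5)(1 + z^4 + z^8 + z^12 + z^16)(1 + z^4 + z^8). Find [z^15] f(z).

(1 + z + z^3 + z^5) has coefficients 1,1,0,1,0,1 for degrees 0…5.
(1 + z^4 + z^8 + z^12 + z^16) has coefficients 1,0,0,0,1,0,0,0,1,0,0,0,1,0,0,0 for degrees 0…15.
Finally multiplying by (1 + z^4 + z^8), the product of all factors after the first has coefficients 1,0,0,0,2,0,0,0,3,0,0,0,3,0,0,0 for degrees 0…15.
[z^15] = 1·0 + 1·0 + 1·3 + 1·0 = 3.

3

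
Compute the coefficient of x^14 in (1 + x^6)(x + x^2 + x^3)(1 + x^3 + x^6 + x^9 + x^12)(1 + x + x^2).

6

(1 + x^6) has coefficients 1,0,0,0,0,0,1 for degrees 0…6.
(x + x^2 + x^3) has coefficients 0,1,1,1,0,0,0,0,0,0,0,0,0,0,0 for degrees 0…14.
Multiplying by (1 + x^3 + x^6 + x^9 + x^12) gives running coefficients 0,1,1,1,1,1,1,1,1,1,1,1,1,1,1 for degrees 0…14.
Finally multiplying by (1 + x + x^2), the product of all factors after the first has coefficients 0,1,2,3,3,3,3,3,3,3,3,3,3,3,3 for degrees 0…14.
[x^14] = 1·3 + 1·3 = 6.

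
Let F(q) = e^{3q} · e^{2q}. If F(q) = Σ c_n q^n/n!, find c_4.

625

The EGF product rule gives c_4 = Σ_{k_1+k_2=4} C(4; k_1,k_2) · ∏ g_i(k_i), where e^{3q} gives (3)^k; e^{2q} gives (2)^k.
g_1(k) for k = 0…4: 1, 3, 9, 27, 81.
g_2(k) for k = 0…4: 1, 2, 4, 8, 16.
c_4 = Σ_k C(4,k)·g_1(k)·g_2(4−k) = 1·1·16 + 4·3·8 + 6·9·4 + 4·27·2 + 1·81·1 = 16 + 96 + 216 + 216 + 81 = 625.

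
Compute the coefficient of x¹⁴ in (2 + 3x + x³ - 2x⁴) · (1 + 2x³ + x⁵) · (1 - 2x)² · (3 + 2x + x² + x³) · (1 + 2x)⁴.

(2 + 3x + x³ - 2x⁴) has coefficients 2,3,0,1,-2 for degrees 0…4.
(1 + 2x³ + x⁵) has coefficients 1,0,0,2,0,1,0,0,0,0,0,0,0,0,0 for degrees 0…14.
Multiplying by (1 - 2x)² gives running coefficients 1,-4,4,2,-8,9,-4,4,0,0,0,0,0,0,0 for degrees 0…14.
Multiplying by (3 + 2x + x² + x³) gives running coefficients 3,-10,5,11,-20,17,0,5,13,0,4,0,0,0,0 for degrees 0…14.
Finally multiplying by (1 + 2x)⁴, the product of all factors after the first has coefficients 3,14,-3,-93,-84,121,88,-51,277,496,476,528,304,128,64 for degrees 0…14.
[x¹⁴] = 2·64 + 3·128 + 1·528 − 2·476 = 88.

88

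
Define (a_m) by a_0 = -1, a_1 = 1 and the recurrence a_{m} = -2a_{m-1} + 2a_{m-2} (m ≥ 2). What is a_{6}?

-208

The ordinary generating function has denominator 1 + 2z - 2z^2.
Iterating the recurrence: a_0,…,a_{6} = -1, 1, -4, 10, -28, 76, -208.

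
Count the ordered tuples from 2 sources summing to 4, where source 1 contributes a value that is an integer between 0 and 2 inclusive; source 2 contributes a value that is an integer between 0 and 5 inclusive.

The generating function for the choices is (1 + t + t²)·(1 + t + t² + t³ + t⁴ + t⁵); the count is [t⁴].
(1 + t + t²) has coefficients 1,1,1 for degrees 0…2.
(1 + t + t² + t³ + t⁴ + t⁵) has coefficients 1,1,1,1,1 for degrees 0…4.
[t⁴] = 1·1 + 1·1 + 1·1 = 3.

3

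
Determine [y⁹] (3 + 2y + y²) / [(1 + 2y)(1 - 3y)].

The denominator gives the recurrence a_n = a_(n−1) + 6a_(n−2) for n ≥ 3; the numerator fixes a_0 = 3, a_1 = 5, a_2 = 24.
Iterating: 3, 5, 24, 54, 198, 522, 1710, 4842, 15102, 44154, so a_9 = 44154.

44154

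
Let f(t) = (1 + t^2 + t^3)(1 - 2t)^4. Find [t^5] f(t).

(1 + t^2 + t^3) has coefficients 1,0,1,1 for degrees 0…3.
(1 - 2t)^4 has coefficients 1,-8,24,-32,16,0 for degrees 0…5.
[t^5] = 1·0 + 1·(-32) + 1·24 = -8.

-8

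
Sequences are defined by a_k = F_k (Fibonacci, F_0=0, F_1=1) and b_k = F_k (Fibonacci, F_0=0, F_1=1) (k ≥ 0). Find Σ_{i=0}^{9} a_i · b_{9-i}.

The convolution is the t^9 coefficient of A(t)B(t).
Σ = 0·34 + 1·21 + 1·13 + 2·8 + 3·5 + 5·3 + 8·2 + 13·1 + 21·1 + 34·0 = 130.

130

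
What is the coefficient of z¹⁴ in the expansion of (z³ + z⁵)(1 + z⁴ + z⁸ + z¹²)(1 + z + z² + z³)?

2

(z³ + z⁵) has coefficients 0,0,0,1,0,1 for degrees 0…5.
(1 + z⁴ + z⁸ + z¹²) has coefficients 1,0,0,0,1,0,0,0,1,0,0,0,1,0,0 for degrees 0…14.
Finally multiplying by (1 + z + z² + z³), the product of all factors after the first has coefficients 1,1,1,1,1,1,1,1,1,1,1,1,1,1,1 for degrees 0…14.
[z¹⁴] = 1·1 + 1·1 = 2.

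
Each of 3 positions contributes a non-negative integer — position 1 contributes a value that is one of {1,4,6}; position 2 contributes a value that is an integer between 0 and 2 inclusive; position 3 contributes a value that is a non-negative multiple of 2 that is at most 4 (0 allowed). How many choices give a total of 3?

The generating function for the choices is (x + x^4 + x^6)·(1 + x + x^2)·(1 + x^2 + x^4); the count is [x^3].
(x + x^4 + x^6) has coefficients 0,1,0,0 for degrees 0…3.
(1 + x + x^2) has coefficients 1,1,1,0 for degrees 0…3.
Finally multiplying by (1 + x^2 + x^4), the product of all factors after the first has coefficients 1,1,2,1 for degrees 0…3.
[x^3] = 1·2 = 2.

2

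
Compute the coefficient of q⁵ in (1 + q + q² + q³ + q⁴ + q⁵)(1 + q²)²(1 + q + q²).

11

(1 + q + q² + q³ + q⁴ + q⁵) has coefficients 1,1,1,1,1,1 for degrees 0…5.
(1 + q²)² has coefficients 1,0,2,0,1,0 for degrees 0…5.
Finally multiplying by (1 + q + q²), the product of all factors after the first has coefficients 1,1,3,2,3,1 for degrees 0…5.
[q⁵] = 1·1 + 1·3 + 1·2 + 1·3 + 1·1 + 1·1 = 11.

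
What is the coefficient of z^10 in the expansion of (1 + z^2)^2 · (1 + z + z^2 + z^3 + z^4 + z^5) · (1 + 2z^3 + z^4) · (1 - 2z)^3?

(1 + z^2)^2 has coefficients 1,0,2,0,1 for degrees 0…4.
(1 + z + z^2 + z^3 + z^4 + z^5) has coefficients 1,1,1,1,1,1,0,0,0,0,0 for degrees 0…10.
Multiplying by (1 + 2z^3 + z^4) gives running coefficients 1,1,1,3,4,4,3,3,3,1,0 for degrees 0…10.
Finally multiplying by (1 - 2z)^3, the product of all factors after the first has coefficients 1,-5,7,1,-10,8,3,1,-11,-5,6 for degrees 0…10.
[z^10] = 1·6 + 2·(-11) + 1·3 = -13.

-13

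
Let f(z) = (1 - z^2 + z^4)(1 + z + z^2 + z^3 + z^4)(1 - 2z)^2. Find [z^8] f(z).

-3

(1 - z^2 + z^4) has coefficients 1,0,-1,0,1 for degrees 0…4.
(1 + z + z^2 + z^3 + z^4) has coefficients 1,1,1,1,1,0,0,0,0 for degrees 0…8.
Finally multiplying by (1 - 2z)^2, the product of all factors after the first has coefficients 1,-3,1,1,1,0,4,0,0 for degrees 0…8.
[z^8] = 1·0 − 1·4 + 1·1 = -3.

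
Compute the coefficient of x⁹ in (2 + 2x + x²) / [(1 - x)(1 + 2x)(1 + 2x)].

-4579

The denominator gives the recurrence a_n = −3a_(n−1) + 4a_(n−3) for n ≥ 3; the numerator fixes a_0 = 2, a_1 = -4, a_2 = 13.
Iterating: 2, -4, 13, -31, 77, -179, 413, -931, 2077, -4579, so a_9 = -4579.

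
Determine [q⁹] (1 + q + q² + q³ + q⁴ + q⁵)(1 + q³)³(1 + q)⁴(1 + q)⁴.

(1 + q + q² + q³ + q⁴ + q⁵) has coefficients 1,1,1,1,1,1 for degrees 0…5.
(1 + q³)³ has coefficients 1,0,0,3,0,0,3,0,0,1 for degrees 0…9.
Multiplying by (1 + q)⁴ gives running coefficients 1,4,6,7,13,18,15,15,18,13 for degrees 0…9.
Finally multiplying by (1 + q)⁴, the product of all factors after the first has coefficients 1,8,28,59,94,140,199,242,253,253 for degrees 0…9.
[q⁹] = 1·253 + 1·253 + 1·242 + 1·199 + 1·140 + 1·94 = 1181.

1181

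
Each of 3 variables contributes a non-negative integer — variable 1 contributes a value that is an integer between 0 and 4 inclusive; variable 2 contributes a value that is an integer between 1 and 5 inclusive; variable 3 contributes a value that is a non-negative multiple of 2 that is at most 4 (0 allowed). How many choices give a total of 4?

6

The generating function for the choices is (1 + z + z^2 + z^3 + z^4)·(z + z^2 + z^3 + z^4 + z^5)·(1 + z^2 + z^4); the count is [z^4].
(1 + z + z^2 + z^3 + z^4) has coefficients 1,1,1,1,1 for degrees 0…4.
(z + z^2 + z^3 + z^4 + z^5) has coefficients 0,1,1,1,1 for degrees 0…4.
Finally multiplying by (1 + z^2 + z^4), the product of all factors after the first has coefficients 0,1,1,2,2 for degrees 0…4.
[z^4] = 1·2 + 1·2 + 1·1 + 1·1 + 1·0 = 6.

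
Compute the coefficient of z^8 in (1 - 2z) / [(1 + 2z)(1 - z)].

341

Partial fractions give a closed form: a_n = (4/3)·(-2)^n + (-1/3)·1^n.
At n = 8: a_8 = 341.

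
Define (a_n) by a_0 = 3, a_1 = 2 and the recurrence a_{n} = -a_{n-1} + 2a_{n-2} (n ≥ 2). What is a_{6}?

The ordinary generating function has denominator 1 + y - 2y^2.
Iterating the recurrence: a_0,…,a_{6} = 3, 2, 4, 0, 8, -8, 24.

24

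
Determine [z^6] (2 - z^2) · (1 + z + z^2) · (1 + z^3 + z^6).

1

(2 - z^2) has coefficients 2,0,-1 for degrees 0…2.
(1 + z + z^2) has coefficients 1,1,1,0,0,0,0 for degrees 0…6.
Finally multiplying by (1 + z^3 + z^6), the product of all factors after the first has coefficients 1,1,1,1,1,1,1 for degrees 0…6.
[z^6] = 2·1 − 1·1 = 1.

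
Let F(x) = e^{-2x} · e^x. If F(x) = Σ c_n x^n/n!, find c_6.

1

The EGF product rule gives c_6 = Σ_{k_1+k_2=6} C(6; k_1,k_2) · ∏ g_i(k_i), where e^{-2x} gives (-2)^k; e^x gives (1)^k.
g_1(k) for k = 0…6: 1, -2, 4, -8, 16, -32, 64.
g_2(k) for k = 0…6: 1, 1, 1, 1, 1, 1, 1.
c_6 = Σ_k C(6,k)·g_1(k)·g_2(6−k) = 1·1·1 + 6·(-2)·1 + 15·4·1 + 20·(-8)·1 + 15·16·1 + 6·(-32)·1 + 1·64·1 = 1 − 12 + 60 − 160 + 240 − 192 + 64 = 1.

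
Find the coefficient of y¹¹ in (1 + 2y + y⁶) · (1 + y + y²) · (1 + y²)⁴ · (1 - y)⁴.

-1

(1 + 2y + y⁶) has coefficients 1,2,0,0,0,0,1 for degrees 0…6.
(1 + y + y²) has coefficients 1,1,1,0,0,0,0,0,0,0,0,0 for degrees 0…11.
Multiplying by (1 + y²)⁴ gives running coefficients 1,1,5,4,10,6,10,4,5,1,1,0 for degrees 0…11.
Finally multiplying by (1 - y)⁴, the product of all factors after the first has coefficients 1,-3,7,-14,21,-29,35,-36,35,-29,21,-14 for degrees 0…11.
[y¹¹] = 1·(-14) + 2·21 + 1·(-29) = -1.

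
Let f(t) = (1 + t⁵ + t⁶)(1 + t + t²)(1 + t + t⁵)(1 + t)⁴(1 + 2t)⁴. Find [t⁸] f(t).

(1 + t⁵ + t⁶) has coefficients 1,0,0,0,0,1,1 for degrees 0…6.
(1 + t + t²) has coefficients 1,1,1,0,0,0,0,0,0 for degrees 0…8.
Multiplying by (1 + t + t⁵) gives running coefficients 1,2,2,1,0,1,1,1,0 for degrees 0…8.
Multiplying by (1 + t)⁴ gives running coefficients 1,6,16,25,25,17,11,12,14 for degrees 0…8.
Finally multiplying by (1 + 2t)⁴, the product of all factors after the first has coefficients 1,14,88,329,817,1425,1803,1708,1318 for degrees 0…8.
[t⁸] = 1·1318 + 1·329 + 1·88 = 1735.

1735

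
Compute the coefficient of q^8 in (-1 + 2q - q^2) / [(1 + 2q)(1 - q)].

-384

The denominator gives the recurrence a_n = −a_(n−1) + 2a_(n−2) for n ≥ 3; the numerator fixes a_0 = -1, a_1 = 3, a_2 = -6.
Iterating: -1, 3, -6, 12, -24, 48, -96, 192, -384, so a_8 = -384.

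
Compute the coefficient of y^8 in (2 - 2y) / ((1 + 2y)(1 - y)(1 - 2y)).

512

Partial fractions give a closed form: a_n = (1)·(-2)^n + (1)·2^n.
At n = 8: a_8 = 512.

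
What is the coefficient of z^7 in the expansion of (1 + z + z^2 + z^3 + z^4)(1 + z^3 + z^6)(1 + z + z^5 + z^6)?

(1 + z + z^2 + z^3 + z^4) has coefficients 1,1,1,1,1 for degrees 0…4.
(1 + z^3 + z^6) has coefficients 1,0,0,1,0,0,1,0 for degrees 0…7.
Finally multiplying by (1 + z + z^5 + z^6), the product of all factors after the first has coefficients 1,1,0,1,1,1,2,1 for degrees 0…7.
[z^7] = 1·1 + 1·2 + 1·1 + 1·1 + 1·1 = 6.

6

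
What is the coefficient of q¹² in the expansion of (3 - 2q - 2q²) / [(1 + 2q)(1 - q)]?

9557

The denominator gives the recurrence a_n = −a_(n−1) + 2a_(n−2) for n ≥ 3; the numerator fixes a_0 = 3, a_1 = -5, a_2 = 9.
Iterating: 3, -5, 9, -19, 37, -75, 149, -299, 597, -1195, 2389, -4779, 9557, so a_12 = 9557.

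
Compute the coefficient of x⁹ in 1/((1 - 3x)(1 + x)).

14762

Partial fractions give a closed form: a_n = (3/4)·3^n + (1/4)·(-1)^n.
At n = 9: a_9 = 14762.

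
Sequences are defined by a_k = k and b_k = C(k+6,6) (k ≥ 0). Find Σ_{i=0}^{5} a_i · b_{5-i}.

This is [x^5] in the product of the two ordinary generating functions.
Σ = 0·462 + 1·210 + 2·84 + 3·28 + 4·7 + 5·1 = 495.

495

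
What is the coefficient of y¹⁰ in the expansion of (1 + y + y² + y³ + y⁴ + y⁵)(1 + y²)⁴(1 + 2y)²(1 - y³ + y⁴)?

(1 + y + y² + y³ + y⁴ + y⁵) has coefficients 1,1,1,1,1,1 for degrees 0…5.
(1 + y²)⁴ has coefficients 1,0,4,0,6,0,4,0,1,0,0 for degrees 0…10.
Multiplying by (1 + 2y)² gives running coefficients 1,4,8,16,22,24,28,16,17,4,4 for degrees 0…10.
Finally multiplying by (1 - y³ + y⁴), the product of all factors after the first has coefficients 1,4,8,15,19,20,20,10,15,0,16 for degrees 0…10.
[y¹⁰] = 1·16 + 1·0 + 1·15 + 1·10 + 1·20 + 1·20 = 81.

81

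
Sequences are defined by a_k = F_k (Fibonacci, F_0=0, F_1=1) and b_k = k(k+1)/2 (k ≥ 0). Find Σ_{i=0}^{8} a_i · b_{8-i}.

176

This is [x^8] in the product of the two ordinary generating functions.
Σ = 0·36 + 1·28 + 1·21 + 2·15 + 3·10 + 5·6 + 8·3 + 13·1 + 21·0 = 176.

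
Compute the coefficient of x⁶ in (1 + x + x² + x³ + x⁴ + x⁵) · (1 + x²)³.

7

(1 + x + x² + x³ + x⁴ + x⁵) has coefficients 1,1,1,1,1,1 for degrees 0…5.
(1 + x²)³ has coefficients 1,0,3,0,3,0,1 for degrees 0…6.
[x⁶] = 1·1 + 1·0 + 1·3 + 1·0 + 1·3 + 1·0 = 7.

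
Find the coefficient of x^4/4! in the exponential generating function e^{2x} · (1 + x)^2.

128

The EGF product rule gives c_4 = Σ_{k_1+k_2=4} C(4; k_1,k_2) · ∏ g_i(k_i), where e^{2x} gives (2)^k; (1+x)^2 gives the falling factorial (2)_k.
g_1(k) for k = 0…4: 1, 2, 4, 8, 16.
g_2(k) for k = 0…4: 1, 2, 2, 0, 0.
c_4 = Σ_k C(4,k)·g_1(k)·g_2(4−k) = 6·4·2 + 4·8·2 + 1·16·1 = 48 + 64 + 16 = 128.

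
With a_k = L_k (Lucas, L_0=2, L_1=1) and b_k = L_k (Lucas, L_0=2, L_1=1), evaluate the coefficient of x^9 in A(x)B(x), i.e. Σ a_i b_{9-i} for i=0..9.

870

Write out a_i and b_{9-i} for i = 0,…,9 and sum the products.
Σ = 2·76 + 1·47 + 3·29 + 4·18 + 7·11 + 11·7 + 18·4 + 29·3 + 47·1 + 76·2 = 870.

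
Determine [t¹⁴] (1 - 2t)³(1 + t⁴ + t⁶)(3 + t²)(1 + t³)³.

97

(1 - 2t)³ has coefficients 1,-6,12,-8 for degrees 0…3.
(1 + t⁴ + t⁶) has coefficients 1,0,0,0,1,0,1,0,0,0,0,0,0,0,0 for degrees 0…14.
Multiplying by (3 + t²) gives running coefficients 3,0,1,0,3,0,4,0,1,0,0,0,0,0,0 for degrees 0…14.
Finally multiplying by (1 + t³)³, the product of all factors after the first has coefficients 3,0,1,9,3,3,13,9,4,15,9,4,12,3,3 for degrees 0…14.
[t¹⁴] = 1·3 − 6·3 + 12·12 − 8·4 = 97.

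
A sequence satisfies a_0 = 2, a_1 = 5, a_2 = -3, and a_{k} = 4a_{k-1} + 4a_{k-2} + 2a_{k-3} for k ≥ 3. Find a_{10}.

The ordinary generating function has denominator 1 - 4y - 4y^2 - 2y^3.
Iterating the recurrence: a_0,…,a_{10} = 2, 5, -3, 12, 46, 226, 1112, 5444, 26676, 130704, 640408.

640408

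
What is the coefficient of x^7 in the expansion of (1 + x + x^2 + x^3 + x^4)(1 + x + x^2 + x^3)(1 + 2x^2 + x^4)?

(1 + x + x^2 + x^3 + x^4) has coefficients 1,1,1,1,1 for degrees 0…4.
(1 + x + x^2 + x^3) has coefficients 1,1,1,1,0,0,0,0 for degrees 0…7.
Finally multiplying by (1 + 2x^2 + x^4), the product of all factors after the first has coefficients 1,1,3,3,3,3,1,1 for degrees 0…7.
[x^7] = 1·1 + 1·1 + 1·3 + 1·3 + 1·3 = 11.

11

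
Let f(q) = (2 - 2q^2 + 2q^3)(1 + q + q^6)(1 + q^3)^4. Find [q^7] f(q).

20

(2 - 2q^2 + 2q^3) has coefficients 2,0,-2,2 for degrees 0…3.
(1 + q + q^6) has coefficients 1,1,0,0,0,0,1,0 for degrees 0…7.
Finally multiplying by (1 + q^3)^4, the product of all factors after the first has coefficients 1,1,0,4,4,0,7,6 for degrees 0…7.
[q^7] = 2·6 − 2·0 + 2·4 = 20.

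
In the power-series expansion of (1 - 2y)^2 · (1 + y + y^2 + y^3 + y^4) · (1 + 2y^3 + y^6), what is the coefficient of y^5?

2

(1 - 2y)^2 has coefficients 1,-4,4 for degrees 0…2.
(1 + y + y^2 + y^3 + y^4) has coefficients 1,1,1,1,1,0 for degrees 0…5.
Finally multiplying by (1 + 2y^3 + y^6), the product of all factors after the first has coefficients 1,1,1,3,3,2 for degrees 0…5.
[y^5] = 1·2 − 4·3 + 4·3 = 2.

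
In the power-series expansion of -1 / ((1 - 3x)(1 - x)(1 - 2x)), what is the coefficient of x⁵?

-966

Partial fractions give a closed form: a_n = (-9/2)·3^n + (-1/2)·1^n + (4)·2^n.
At n = 5: a_5 = -966.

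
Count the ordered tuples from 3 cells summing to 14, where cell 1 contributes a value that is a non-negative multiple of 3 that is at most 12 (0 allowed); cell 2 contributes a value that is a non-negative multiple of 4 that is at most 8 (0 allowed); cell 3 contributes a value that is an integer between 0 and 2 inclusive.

The generating function for the choices is (1 + y^3 + y^6 + y^9 + y^12)·(1 + y^4 + y^8)·(1 + y + y^2); the count is [y^14].
(1 + y^3 + y^6 + y^9 + y^12) has coefficients 1,0,0,1,0,0,1,0,0,1,0,0,1 for degrees 0…12.
(1 + y^4 + y^8) has coefficients 1,0,0,0,1,0,0,0,1,0,0,0,0,0,0 for degrees 0…14.
Finally multiplying by (1 + y + y^2), the product of all factors after the first has coefficients 1,1,1,0,1,1,1,0,1,1,1,0,0,0,0 for degrees 0…14.
[y^14] = 1·0 + 1·0 + 1·1 + 1·1 + 1·1 = 3.

3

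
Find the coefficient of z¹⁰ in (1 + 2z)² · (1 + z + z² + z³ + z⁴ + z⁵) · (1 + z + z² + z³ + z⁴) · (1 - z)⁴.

-4

(1 + 2z)² has coefficients 1,4,4 for degrees 0…2.
(1 + z + z² + z³ + z⁴ + z⁵) has coefficients 1,1,1,1,1,1,0,0,0,0,0 for degrees 0…10.
Multiplying by (1 + z + z² + z³ + z⁴) gives running coefficients 1,2,3,4,5,5,4,3,2,1,0 for degrees 0…10.
Finally multiplying by (1 - z)⁴, the product of all factors after the first has coefficients 1,-2,1,0,0,-1,1,1,-1,0,0 for degrees 0…10.
[z¹⁰] = 1·0 + 4·0 + 4·(-1) = -4.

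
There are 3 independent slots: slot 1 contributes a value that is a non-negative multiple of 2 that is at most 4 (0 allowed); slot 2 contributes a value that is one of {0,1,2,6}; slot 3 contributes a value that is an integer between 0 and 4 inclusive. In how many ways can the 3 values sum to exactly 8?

6

The generating function for the choices is (1 + t^2 + t^4)·(1 + t + t^2 + t^6)·(1 + t + t^2 + t^3 + t^4); the count is [t^8].
(1 + t^2 + t^4) has coefficients 1,0,1,0,1 for degrees 0…4.
(1 + t + t^2 + t^6) has coefficients 1,1,1,0,0,0,1,0,0 for degrees 0…8.
Finally multiplying by (1 + t + t^2 + t^3 + t^4), the product of all factors after the first has coefficients 1,2,3,3,3,2,2,1,1 for degrees 0…8.
[t^8] = 1·1 + 1·2 + 1·3 = 6.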